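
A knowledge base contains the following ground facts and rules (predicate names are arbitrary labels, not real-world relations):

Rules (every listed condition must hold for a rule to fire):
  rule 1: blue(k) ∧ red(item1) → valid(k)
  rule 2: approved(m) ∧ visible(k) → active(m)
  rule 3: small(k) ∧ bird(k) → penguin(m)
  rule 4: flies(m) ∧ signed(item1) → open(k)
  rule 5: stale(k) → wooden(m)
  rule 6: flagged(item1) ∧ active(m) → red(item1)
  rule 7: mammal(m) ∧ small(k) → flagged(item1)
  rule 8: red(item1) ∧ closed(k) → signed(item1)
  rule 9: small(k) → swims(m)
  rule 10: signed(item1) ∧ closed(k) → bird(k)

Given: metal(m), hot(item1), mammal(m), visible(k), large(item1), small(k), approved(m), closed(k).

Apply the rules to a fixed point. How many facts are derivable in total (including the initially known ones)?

15

Round 1 — rule 2, rule 7, rule 9, derive active(m), flagged(item1), swims(m).
Round 2 — rule 6, derive red(item1).
Round 3 — rule 8, derive signed(item1).
Round 4 — rule 10, derive bird(k).
Round 5 — rule 3, derive penguin(m).
Closure: {active(m), approved(m), bird(k), closed(k), flagged(item1), hot(item1), large(item1), mammal(m), metal(m), penguin(m), red(item1), signed(item1), small(k), swims(m), visible(k)} — 15 facts.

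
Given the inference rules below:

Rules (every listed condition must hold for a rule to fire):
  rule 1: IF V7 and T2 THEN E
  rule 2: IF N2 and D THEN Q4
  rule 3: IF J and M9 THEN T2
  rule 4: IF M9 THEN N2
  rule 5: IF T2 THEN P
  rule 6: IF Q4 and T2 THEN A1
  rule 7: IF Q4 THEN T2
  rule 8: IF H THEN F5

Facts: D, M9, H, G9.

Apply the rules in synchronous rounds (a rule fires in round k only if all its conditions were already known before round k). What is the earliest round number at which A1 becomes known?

4

[1] rule 4 [IF M9 THEN N2]; rule 8 [IF H THEN F5]. ⇒ new: N2, F5.
[2] rule 2 [IF N2 and D THEN Q4]. ⇒ new: Q4.
[3] rule 7 [IF Q4 THEN T2]. ⇒ new: T2.
[4] rule 5 [IF T2 THEN P]; rule 6 [IF Q4 and T2 THEN A1]. ⇒ new: P, A1.
A1 first appears in round 4.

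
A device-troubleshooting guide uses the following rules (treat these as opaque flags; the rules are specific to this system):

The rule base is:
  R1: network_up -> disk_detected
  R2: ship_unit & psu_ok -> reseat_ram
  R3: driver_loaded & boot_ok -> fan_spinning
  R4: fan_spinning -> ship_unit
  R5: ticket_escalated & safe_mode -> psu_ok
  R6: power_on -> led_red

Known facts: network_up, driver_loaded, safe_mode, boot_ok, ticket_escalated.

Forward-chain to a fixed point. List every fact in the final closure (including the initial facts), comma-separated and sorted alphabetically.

boot_ok, disk_detected, driver_loaded, fan_spinning, network_up, psu_ok, reseat_ram, safe_mode, ship_unit, ticket_escalated

Round 1 — R1, R3, R5, derive disk_detected, fan_spinning, psu_ok.
Round 2 — R4, derive ship_unit.
Round 3 — R2, derive reseat_ram.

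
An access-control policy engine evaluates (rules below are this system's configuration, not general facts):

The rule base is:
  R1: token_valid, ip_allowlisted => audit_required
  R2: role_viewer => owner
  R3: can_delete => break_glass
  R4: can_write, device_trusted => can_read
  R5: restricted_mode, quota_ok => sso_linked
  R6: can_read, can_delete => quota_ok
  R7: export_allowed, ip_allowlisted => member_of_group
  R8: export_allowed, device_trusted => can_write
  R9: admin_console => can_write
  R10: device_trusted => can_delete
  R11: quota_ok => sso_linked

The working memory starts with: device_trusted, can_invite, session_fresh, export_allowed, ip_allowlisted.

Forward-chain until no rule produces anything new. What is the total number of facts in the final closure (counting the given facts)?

12

Round 1: R7 [export_allowed, ip_allowlisted => member_of_group]; R8 [export_allowed, device_trusted => can_write]; R10 [device_trusted => can_delete]. New: member_of_group, can_write, can_delete.
Round 2: R3 [can_delete => break_glass]; R4 [can_write, device_trusted => can_read]. New: break_glass, can_read.
Round 3: R6 [can_read, can_delete => quota_ok]. New: quota_ok.
Round 4: R11 [quota_ok => sso_linked]. New: sso_linked.
Closure: {break_glass, can_delete, can_invite, can_read, can_write, device_trusted, export_allowed, ip_allowlisted, member_of_group, quota_ok, session_fresh, sso_linked} — 12 facts.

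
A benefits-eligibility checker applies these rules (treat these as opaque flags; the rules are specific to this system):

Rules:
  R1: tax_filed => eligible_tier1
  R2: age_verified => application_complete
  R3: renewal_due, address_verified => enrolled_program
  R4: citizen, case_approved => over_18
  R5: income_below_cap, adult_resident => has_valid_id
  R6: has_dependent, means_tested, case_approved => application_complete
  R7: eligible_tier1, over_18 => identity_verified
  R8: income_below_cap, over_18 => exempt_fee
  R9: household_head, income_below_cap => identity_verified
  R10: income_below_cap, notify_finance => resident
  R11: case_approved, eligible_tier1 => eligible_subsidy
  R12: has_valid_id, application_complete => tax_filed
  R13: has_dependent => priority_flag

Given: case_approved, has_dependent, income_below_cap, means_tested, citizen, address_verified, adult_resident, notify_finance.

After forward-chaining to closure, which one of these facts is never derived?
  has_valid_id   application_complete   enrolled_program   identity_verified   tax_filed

[1] R4 [citizen, case_approved => over_18]; R5 [income_below_cap, adult_resident => has_valid_id]; R6 [has_dependent, means_tested, case_approved => application_complete]; R10 [income_below_cap, notify_finance => resident]; R13 [has_dependent => priority_flag]. ⇒ new: over_18, has_valid_id, application_complete, resident, priority_flag.
[2] R8 [income_below_cap, over_18 => exempt_fee]; R12 [has_valid_id, application_complete => tax_filed]. ⇒ new: exempt_fee, tax_filed.
[3] R1 [tax_filed => eligible_tier1]. ⇒ new: eligible_tier1.
[4] R7 [eligible_tier1, over_18 => identity_verified]; R11 [case_approved, eligible_tier1 => eligible_subsidy]. ⇒ new: identity_verified, eligible_subsidy.
Derived: tax_filed (round 2), has_valid_id (round 1), identity_verified (round 4), application_complete (round 1). enrolled_program never appears in any round.

enrolled_program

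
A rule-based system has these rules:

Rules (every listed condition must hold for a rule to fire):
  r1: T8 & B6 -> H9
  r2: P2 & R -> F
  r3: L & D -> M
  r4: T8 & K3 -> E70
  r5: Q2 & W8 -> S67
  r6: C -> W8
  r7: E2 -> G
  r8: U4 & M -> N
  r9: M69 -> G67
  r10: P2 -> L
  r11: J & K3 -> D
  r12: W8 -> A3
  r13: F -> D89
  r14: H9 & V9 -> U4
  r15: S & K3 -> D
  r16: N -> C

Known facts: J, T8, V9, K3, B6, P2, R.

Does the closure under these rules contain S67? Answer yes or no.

no

[1] r1 [T8 & B6 -> H9]; r2 [P2 & R -> F]; r4 [T8 & K3 -> E70]; r10 [P2 -> L]; r11 [J & K3 -> D]. ⇒ new: H9, F, E70, L, D.
[2] r3 [L & D -> M]; r13 [F -> D89]; r14 [H9 & V9 -> U4]. ⇒ new: M, D89, U4.
[3] r8 [U4 & M -> N]. ⇒ new: N.
[4] r16 [N -> C]. ⇒ new: C.
[5] r6 [C -> W8]. ⇒ new: W8.
[6] r12 [W8 -> A3]. ⇒ new: A3.
Fixed point reached. S67 is concluded only by r5; r5 needs Q2 (never derived).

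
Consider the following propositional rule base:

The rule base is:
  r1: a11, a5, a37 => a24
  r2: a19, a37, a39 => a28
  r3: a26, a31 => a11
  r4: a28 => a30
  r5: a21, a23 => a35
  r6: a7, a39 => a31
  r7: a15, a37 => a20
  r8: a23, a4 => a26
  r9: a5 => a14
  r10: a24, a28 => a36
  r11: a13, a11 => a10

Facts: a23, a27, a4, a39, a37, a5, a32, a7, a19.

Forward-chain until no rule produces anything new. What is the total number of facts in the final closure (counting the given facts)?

Round 1 fires r2, r6, r8, r9, giving a28, a31, a26, a14.
Round 2 fires r3, r4, giving a11, a30.
Round 3 fires r1, giving a24.
Round 4 fires r10, giving a36.
Closure: {a11, a14, a19, a23, a24, a26, a27, a28, a30, a31, a32, a36, a37, a39, a4, a5, a7} — 17 facts.

17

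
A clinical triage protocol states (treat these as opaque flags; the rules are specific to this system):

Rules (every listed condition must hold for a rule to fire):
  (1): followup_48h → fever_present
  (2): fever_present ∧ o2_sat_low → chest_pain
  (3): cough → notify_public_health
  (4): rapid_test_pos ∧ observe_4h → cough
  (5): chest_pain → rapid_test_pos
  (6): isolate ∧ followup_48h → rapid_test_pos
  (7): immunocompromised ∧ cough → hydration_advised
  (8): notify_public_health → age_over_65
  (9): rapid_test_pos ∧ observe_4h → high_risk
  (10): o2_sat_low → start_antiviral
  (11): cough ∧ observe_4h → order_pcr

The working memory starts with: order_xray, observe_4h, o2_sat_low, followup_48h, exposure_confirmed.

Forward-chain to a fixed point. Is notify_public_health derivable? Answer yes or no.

yes

[1] (1) [followup_48h → fever_present]; (10) [o2_sat_low → start_antiviral]. ⇒ new: fever_present, start_antiviral.
[2] (2) [fever_present ∧ o2_sat_low → chest_pain]. ⇒ new: chest_pain.
[3] (5) [chest_pain → rapid_test_pos]. ⇒ new: rapid_test_pos.
[4] (4) [rapid_test_pos ∧ observe_4h → cough]; (9) [rapid_test_pos ∧ observe_4h → high_risk]. ⇒ new: cough, high_risk.
[5] (3) [cough → notify_public_health]; (11) [cough ∧ observe_4h → order_pcr]. ⇒ new: notify_public_health, order_pcr.
[6] (8) [notify_public_health → age_over_65]. ⇒ new: age_over_65.
notify_public_health appears in round 5, so it is derivable.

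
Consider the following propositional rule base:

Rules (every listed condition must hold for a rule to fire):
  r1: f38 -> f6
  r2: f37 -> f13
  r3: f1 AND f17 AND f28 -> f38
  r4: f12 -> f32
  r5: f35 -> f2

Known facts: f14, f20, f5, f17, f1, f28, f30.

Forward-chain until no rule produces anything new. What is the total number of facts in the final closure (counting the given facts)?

Round 1 — r3, derive f38.
Round 2 — r1, derive f6.
Closure: {f1, f14, f17, f20, f28, f30, f38, f5, f6} — 9 facts.

9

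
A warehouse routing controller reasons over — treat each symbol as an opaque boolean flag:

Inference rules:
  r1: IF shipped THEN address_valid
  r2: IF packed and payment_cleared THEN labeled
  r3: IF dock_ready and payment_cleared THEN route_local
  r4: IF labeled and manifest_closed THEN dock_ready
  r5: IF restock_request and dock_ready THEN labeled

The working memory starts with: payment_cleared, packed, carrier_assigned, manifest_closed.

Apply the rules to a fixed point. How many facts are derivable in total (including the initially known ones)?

[1] r2 [IF packed and payment_cleared THEN labeled]. ⇒ new: labeled.
[2] r4 [IF labeled and manifest_closed THEN dock_ready]. ⇒ new: dock_ready.
[3] r3 [IF dock_ready and payment_cleared THEN route_local]. ⇒ new: route_local.
Closure: {carrier_assigned, dock_ready, labeled, manifest_closed, packed, payment_cleared, route_local} — 7 facts.

7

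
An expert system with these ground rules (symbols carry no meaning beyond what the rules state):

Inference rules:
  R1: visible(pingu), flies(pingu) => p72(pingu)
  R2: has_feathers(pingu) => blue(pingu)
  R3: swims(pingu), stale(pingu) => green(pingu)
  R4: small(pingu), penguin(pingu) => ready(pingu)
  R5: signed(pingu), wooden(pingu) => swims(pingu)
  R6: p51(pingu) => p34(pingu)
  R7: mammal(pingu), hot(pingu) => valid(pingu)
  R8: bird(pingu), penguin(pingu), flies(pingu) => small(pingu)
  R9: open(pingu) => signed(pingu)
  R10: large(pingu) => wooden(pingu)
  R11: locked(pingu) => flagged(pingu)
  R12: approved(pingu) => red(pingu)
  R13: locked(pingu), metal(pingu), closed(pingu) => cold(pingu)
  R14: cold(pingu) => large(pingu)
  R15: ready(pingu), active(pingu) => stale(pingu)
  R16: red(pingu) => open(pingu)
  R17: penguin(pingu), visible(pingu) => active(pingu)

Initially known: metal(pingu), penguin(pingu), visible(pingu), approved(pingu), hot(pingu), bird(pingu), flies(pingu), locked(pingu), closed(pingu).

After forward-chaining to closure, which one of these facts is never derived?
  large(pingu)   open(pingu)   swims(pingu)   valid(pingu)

valid(pingu)

[1] R1 [visible(pingu), flies(pingu) => p72(pingu)]; R8 [bird(pingu), penguin(pingu), flies(pingu) => small(pingu)]; R11 [locked(pingu) => flagged(pingu)]; R12 [approved(pingu) => red(pingu)]; R13 [locked(pingu), metal(pingu), closed(pingu) => cold(pingu)]; R17 [penguin(pingu), visible(pingu) => active(pingu)]. ⇒ new: p72(pingu), small(pingu), flagged(pingu), red(pingu), cold(pingu), active(pingu).
[2] R4 [small(pingu), penguin(pingu) => ready(pingu)]; R14 [cold(pingu) => large(pingu)]; R16 [red(pingu) => open(pingu)]. ⇒ new: ready(pingu), large(pingu), open(pingu).
[3] R9 [open(pingu) => signed(pingu)]; R10 [large(pingu) => wooden(pingu)]; R15 [ready(pingu), active(pingu) => stale(pingu)]. ⇒ new: signed(pingu), wooden(pingu), stale(pingu).
[4] R5 [signed(pingu), wooden(pingu) => swims(pingu)]. ⇒ new: swims(pingu).
[5] R3 [swims(pingu), stale(pingu) => green(pingu)]. ⇒ new: green(pingu).
Derived: swims(pingu) (round 4), large(pingu) (round 2), open(pingu) (round 2). valid(pingu) never appears in any round.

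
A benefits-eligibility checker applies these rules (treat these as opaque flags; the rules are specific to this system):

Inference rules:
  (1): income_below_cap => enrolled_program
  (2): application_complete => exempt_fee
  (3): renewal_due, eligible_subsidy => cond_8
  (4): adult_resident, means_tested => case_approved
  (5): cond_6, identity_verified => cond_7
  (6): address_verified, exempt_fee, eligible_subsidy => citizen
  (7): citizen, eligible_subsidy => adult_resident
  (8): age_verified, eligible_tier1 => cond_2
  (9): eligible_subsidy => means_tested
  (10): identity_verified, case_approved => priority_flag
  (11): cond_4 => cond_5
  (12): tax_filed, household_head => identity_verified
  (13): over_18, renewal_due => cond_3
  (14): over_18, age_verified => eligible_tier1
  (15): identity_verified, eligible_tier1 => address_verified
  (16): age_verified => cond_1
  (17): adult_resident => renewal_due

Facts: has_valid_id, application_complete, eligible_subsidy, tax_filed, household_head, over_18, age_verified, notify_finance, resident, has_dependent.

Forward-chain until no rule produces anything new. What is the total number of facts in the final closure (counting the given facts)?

24

[1] (2) [application_complete => exempt_fee]; (9) [eligible_subsidy => means_tested]; (12) [tax_filed, household_head => identity_verified]; (14) [over_18, age_verified => eligible_tier1]; (16) [age_verified => cond_1]. ⇒ new: exempt_fee, means_tested, identity_verified, eligible_tier1, cond_1.
[2] (8) [age_verified, eligible_tier1 => cond_2]; (15) [identity_verified, eligible_tier1 => address_verified]. ⇒ new: cond_2, address_verified.
[3] (6) [address_verified, exempt_fee, eligible_subsidy => citizen]. ⇒ new: citizen.
[4] (7) [citizen, eligible_subsidy => adult_resident]. ⇒ new: adult_resident.
[5] (4) [adult_resident, means_tested => case_approved]; (17) [adult_resident => renewal_due]. ⇒ new: case_approved, renewal_due.
[6] (3) [renewal_due, eligible_subsidy => cond_8]; (10) [identity_verified, case_approved => priority_flag]; (13) [over_18, renewal_due => cond_3]. ⇒ new: cond_8, priority_flag, cond_3.
Closure: {address_verified, adult_resident, age_verified, application_complete, case_approved, citizen, cond_1, cond_2, cond_3, cond_8, eligible_subsidy, eligible_tier1, exempt_fee, has_dependent, has_valid_id, household_head, identity_verified, means_tested, notify_finance, over_18, priority_flag, renewal_due, resident, tax_filed} — 24 facts.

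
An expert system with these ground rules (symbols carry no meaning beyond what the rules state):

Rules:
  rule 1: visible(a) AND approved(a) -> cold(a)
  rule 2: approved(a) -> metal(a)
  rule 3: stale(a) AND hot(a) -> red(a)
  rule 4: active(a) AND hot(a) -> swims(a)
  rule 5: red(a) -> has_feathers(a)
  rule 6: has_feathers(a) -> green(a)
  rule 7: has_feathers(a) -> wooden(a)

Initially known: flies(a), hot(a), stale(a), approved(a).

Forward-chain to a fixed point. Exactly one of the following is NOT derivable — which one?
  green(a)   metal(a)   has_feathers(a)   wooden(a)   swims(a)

swims(a)

Round 1: rule 2 [approved(a) -> metal(a)]; rule 3 [stale(a) AND hot(a) -> red(a)]. New: metal(a), red(a).
Round 2: rule 5 [red(a) -> has_feathers(a)]. New: has_feathers(a).
Round 3: rule 6 [has_feathers(a) -> green(a)]; rule 7 [has_feathers(a) -> wooden(a)]. New: green(a), wooden(a).
Derived: metal(a) (round 1), has_feathers(a) (round 2), green(a) (round 3), wooden(a) (round 3). swims(a) never appears in any round.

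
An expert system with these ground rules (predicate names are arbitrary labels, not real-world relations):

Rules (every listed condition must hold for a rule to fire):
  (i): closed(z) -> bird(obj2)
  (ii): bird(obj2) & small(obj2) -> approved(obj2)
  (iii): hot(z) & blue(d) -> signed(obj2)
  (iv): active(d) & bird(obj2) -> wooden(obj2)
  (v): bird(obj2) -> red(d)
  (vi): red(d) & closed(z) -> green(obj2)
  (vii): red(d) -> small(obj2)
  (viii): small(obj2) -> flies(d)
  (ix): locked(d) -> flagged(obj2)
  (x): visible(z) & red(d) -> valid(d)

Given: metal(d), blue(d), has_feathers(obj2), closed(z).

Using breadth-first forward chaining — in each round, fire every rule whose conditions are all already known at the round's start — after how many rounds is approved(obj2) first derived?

4

Round 1: (i) [closed(z) -> bird(obj2)]. Adds bird(obj2).
Round 2: (v) [bird(obj2) -> red(d)]. Adds red(d).
Round 3: (vi) [red(d) & closed(z) -> green(obj2)]; (vii) [red(d) -> small(obj2)]. Adds green(obj2), small(obj2).
Round 4: (ii) [bird(obj2) & small(obj2) -> approved(obj2)]; (viii) [small(obj2) -> flies(d)]. Adds approved(obj2), flies(d).
approved(obj2) first appears in round 4.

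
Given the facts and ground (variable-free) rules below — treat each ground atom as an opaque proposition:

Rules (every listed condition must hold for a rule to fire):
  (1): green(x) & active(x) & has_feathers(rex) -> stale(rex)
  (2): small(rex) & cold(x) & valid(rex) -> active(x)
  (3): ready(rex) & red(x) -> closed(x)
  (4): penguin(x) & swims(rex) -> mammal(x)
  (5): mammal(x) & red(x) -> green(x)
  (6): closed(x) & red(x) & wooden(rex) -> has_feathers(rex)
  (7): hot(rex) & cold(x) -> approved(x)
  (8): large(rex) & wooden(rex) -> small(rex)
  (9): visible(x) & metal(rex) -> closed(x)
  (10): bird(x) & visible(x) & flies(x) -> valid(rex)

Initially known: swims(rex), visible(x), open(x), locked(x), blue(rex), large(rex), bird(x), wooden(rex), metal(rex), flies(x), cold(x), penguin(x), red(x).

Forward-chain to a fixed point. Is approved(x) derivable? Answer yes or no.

no

Round 1 — (4), (8), (9), (10), derive mammal(x), small(rex), closed(x), valid(rex).
Round 2 — (2), (5), (6), derive active(x), green(x), has_feathers(rex).
Round 3 — (1), derive stale(rex).
Fixed point reached. approved(x) is concluded only by (7); (7) needs hot(rex) (never derived).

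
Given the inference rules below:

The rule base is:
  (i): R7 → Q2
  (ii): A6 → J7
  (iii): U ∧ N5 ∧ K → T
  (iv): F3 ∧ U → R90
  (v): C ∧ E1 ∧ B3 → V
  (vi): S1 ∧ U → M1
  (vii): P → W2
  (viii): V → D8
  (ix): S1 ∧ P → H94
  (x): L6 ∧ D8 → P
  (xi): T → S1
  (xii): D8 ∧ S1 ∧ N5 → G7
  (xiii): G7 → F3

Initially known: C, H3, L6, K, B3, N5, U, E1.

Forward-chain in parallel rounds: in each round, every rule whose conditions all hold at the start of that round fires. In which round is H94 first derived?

4

[1] (iii) [U ∧ N5 ∧ K → T]; (v) [C ∧ E1 ∧ B3 → V]. ⇒ new: T, V.
[2] (viii) [V → D8]; (xi) [T → S1]. ⇒ new: D8, S1.
[3] (vi) [S1 ∧ U → M1]; (x) [L6 ∧ D8 → P]; (xii) [D8 ∧ S1 ∧ N5 → G7]. ⇒ new: M1, P, G7.
[4] (vii) [P → W2]; (ix) [S1 ∧ P → H94]; (xiii) [G7 → F3]. ⇒ new: W2, H94, F3.
H94 first appears in round 4.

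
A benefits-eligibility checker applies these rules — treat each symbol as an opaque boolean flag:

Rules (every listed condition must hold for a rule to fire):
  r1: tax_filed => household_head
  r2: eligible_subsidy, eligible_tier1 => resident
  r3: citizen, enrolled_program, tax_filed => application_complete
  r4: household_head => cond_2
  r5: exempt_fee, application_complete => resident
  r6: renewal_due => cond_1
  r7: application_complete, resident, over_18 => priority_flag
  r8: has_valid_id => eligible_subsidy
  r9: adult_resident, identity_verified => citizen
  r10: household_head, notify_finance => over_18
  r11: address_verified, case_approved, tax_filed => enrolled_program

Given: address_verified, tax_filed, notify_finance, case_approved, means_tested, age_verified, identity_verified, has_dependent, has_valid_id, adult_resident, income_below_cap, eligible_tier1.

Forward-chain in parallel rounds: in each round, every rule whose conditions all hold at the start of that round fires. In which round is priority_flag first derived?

Round 1: r1 [tax_filed => household_head]; r8 [has_valid_id => eligible_subsidy]; r9 [adult_resident, identity_verified => citizen]; r11 [address_verified, case_approved, tax_filed => enrolled_program]. New: household_head, eligible_subsidy, citizen, enrolled_program.
Round 2: r2 [eligible_subsidy, eligible_tier1 => resident]; r3 [citizen, enrolled_program, tax_filed => application_complete]; r4 [household_head => cond_2]; r10 [household_head, notify_finance => over_18]. New: resident, application_complete, cond_2, over_18.
Round 3: r7 [application_complete, resident, over_18 => priority_flag]. New: priority_flag.
priority_flag first appears in round 3.

3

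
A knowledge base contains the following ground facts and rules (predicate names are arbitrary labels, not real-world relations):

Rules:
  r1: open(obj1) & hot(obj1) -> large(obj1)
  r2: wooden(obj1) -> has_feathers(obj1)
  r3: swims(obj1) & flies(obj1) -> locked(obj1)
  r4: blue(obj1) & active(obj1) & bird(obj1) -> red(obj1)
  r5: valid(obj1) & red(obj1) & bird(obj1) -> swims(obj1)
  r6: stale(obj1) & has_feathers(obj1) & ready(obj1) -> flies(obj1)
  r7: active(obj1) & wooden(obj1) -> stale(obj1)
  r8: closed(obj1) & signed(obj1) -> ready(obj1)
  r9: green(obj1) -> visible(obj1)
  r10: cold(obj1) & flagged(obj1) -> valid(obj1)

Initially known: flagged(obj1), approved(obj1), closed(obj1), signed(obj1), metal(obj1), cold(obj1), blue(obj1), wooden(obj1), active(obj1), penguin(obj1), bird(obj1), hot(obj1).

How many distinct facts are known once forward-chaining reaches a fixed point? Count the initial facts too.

20

Round 1 — r2, r4, r7, r8, r10, derive has_feathers(obj1), red(obj1), stale(obj1), ready(obj1), valid(obj1).
Round 2 — r5, r6, derive swims(obj1), flies(obj1).
Round 3 — r3, derive locked(obj1).
Closure: {active(obj1), approved(obj1), bird(obj1), blue(obj1), closed(obj1), cold(obj1), flagged(obj1), flies(obj1), has_feathers(obj1), hot(obj1), locked(obj1), metal(obj1), penguin(obj1), ready(obj1), red(obj1), signed(obj1), stale(obj1), swims(obj1), valid(obj1), wooden(obj1)} — 20 facts.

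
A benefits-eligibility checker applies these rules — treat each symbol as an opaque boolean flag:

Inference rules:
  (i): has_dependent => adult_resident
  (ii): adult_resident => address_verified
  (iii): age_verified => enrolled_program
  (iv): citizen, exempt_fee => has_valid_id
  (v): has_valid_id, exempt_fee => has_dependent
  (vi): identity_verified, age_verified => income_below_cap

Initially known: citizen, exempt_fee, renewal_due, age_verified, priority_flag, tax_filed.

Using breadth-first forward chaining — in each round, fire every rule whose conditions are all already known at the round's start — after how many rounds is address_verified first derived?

[1] (iii) [age_verified => enrolled_program]; (iv) [citizen, exempt_fee => has_valid_id]. ⇒ new: enrolled_program, has_valid_id.
[2] (v) [has_valid_id, exempt_fee => has_dependent]. ⇒ new: has_dependent.
[3] (i) [has_dependent => adult_resident]. ⇒ new: adult_resident.
[4] (ii) [adult_resident => address_verified]. ⇒ new: address_verified.
address_verified first appears in round 4.

4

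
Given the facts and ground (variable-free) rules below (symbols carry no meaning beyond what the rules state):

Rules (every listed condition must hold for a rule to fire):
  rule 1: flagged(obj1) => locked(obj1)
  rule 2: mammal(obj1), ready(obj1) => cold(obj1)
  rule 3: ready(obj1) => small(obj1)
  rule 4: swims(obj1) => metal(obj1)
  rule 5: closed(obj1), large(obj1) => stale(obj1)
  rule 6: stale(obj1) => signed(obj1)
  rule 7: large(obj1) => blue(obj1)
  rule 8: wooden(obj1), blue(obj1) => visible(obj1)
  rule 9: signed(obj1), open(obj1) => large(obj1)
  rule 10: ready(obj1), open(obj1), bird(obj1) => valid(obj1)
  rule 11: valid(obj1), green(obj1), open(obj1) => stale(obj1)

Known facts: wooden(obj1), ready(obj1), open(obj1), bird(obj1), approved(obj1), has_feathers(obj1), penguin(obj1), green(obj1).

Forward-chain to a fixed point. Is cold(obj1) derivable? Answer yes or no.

Round 1 — rule 3, rule 10, derive small(obj1), valid(obj1).
Round 2 — rule 11, derive stale(obj1).
Round 3 — rule 6, derive signed(obj1).
Round 4 — rule 9, derive large(obj1).
Round 5 — rule 7, derive blue(obj1).
Round 6 — rule 8, derive visible(obj1).
Fixed point reached. cold(obj1) is concluded only by rule 2; rule 2 needs mammal(obj1) (never derived).

no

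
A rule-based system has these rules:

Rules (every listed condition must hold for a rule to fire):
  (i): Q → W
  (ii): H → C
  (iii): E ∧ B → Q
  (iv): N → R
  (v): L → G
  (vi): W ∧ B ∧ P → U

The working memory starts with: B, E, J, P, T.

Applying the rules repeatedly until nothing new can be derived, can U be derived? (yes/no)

yes

Round 1 — (iii), derive Q.
Round 2 — (i), derive W.
Round 3 — (vi), derive U.
U appears in round 3, so it is derivable.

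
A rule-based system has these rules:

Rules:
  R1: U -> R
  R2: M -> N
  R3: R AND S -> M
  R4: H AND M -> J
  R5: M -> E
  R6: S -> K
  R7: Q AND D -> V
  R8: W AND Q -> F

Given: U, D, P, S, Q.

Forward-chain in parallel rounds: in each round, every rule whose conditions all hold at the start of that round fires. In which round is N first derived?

Round 1 — R1, R6, R7, derive R, K, V.
Round 2 — R3, derive M.
Round 3 — R2, R5, derive N, E.
N first appears in round 3.

3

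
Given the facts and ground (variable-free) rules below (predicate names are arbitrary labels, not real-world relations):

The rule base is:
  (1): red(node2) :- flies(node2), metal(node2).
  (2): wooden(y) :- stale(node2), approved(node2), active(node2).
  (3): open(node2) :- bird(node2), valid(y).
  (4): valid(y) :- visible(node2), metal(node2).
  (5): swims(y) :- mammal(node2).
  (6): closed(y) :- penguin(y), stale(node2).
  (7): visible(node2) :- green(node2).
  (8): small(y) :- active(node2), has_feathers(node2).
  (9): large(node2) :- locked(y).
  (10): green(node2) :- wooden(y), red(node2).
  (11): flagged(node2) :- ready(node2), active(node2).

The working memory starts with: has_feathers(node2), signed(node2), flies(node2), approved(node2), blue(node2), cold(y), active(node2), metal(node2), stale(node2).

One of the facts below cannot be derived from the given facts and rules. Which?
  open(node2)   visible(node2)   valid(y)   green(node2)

Round 1 — (1), (2), (8), derive red(node2), wooden(y), small(y).
Round 2 — (10), derive green(node2).
Round 3 — (7), derive visible(node2).
Round 4 — (4), derive valid(y).
Derived: valid(y) (round 4), green(node2) (round 2), visible(node2) (round 3). open(node2) never appears in any round.

open(node2)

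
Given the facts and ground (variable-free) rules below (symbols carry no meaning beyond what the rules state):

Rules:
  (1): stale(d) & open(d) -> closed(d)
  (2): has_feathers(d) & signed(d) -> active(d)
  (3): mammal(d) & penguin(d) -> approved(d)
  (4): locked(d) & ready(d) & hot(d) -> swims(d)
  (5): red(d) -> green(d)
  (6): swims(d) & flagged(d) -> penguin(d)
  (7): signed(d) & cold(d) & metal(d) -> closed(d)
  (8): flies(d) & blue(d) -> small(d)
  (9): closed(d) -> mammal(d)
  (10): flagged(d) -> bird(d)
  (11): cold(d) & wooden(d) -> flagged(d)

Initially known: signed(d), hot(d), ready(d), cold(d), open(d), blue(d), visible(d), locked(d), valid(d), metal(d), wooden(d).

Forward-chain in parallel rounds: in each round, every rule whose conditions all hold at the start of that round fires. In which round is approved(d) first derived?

3

Round 1 — (4), (7), (11), derive swims(d), closed(d), flagged(d).
Round 2 — (6), (9), (10), derive penguin(d), mammal(d), bird(d).
Round 3 — (3), derive approved(d).
approved(d) first appears in round 3.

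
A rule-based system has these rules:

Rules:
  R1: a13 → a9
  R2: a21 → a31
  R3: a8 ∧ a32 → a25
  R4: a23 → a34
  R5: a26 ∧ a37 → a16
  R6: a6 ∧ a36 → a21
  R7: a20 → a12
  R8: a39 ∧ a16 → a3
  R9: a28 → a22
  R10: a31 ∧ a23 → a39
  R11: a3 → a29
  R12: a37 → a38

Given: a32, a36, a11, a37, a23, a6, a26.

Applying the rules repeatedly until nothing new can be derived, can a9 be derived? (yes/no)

[1] R4 [a23 → a34]; R5 [a26 ∧ a37 → a16]; R6 [a6 ∧ a36 → a21]; R12 [a37 → a38]. ⇒ new: a34, a16, a21, a38.
[2] R2 [a21 → a31]. ⇒ new: a31.
[3] R10 [a31 ∧ a23 → a39]. ⇒ new: a39.
[4] R8 [a39 ∧ a16 → a3]. ⇒ new: a3.
[5] R11 [a3 → a29]. ⇒ new: a29.
Fixed point reached. a9 is concluded only by R1; R1 needs a13 (never derived).

no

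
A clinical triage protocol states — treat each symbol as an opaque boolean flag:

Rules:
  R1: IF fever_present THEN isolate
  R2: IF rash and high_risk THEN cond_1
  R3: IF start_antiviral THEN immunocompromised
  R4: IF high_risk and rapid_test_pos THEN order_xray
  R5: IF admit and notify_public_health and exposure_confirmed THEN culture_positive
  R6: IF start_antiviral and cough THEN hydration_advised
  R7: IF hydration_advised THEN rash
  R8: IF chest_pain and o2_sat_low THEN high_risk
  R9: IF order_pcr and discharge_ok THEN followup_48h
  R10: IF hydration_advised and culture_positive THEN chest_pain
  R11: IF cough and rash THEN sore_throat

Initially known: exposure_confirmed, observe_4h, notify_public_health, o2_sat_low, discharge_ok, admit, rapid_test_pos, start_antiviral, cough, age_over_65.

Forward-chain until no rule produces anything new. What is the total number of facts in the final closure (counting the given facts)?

Round 1: R3 [IF start_antiviral THEN immunocompromised]; R5 [IF admit and notify_public_health and exposure_confirmed THEN culture_positive]; R6 [IF start_antiviral and cough THEN hydration_advised]. New: immunocompromised, culture_positive, hydration_advised.
Round 2: R7 [IF hydration_advised THEN rash]; R10 [IF hydration_advised and culture_positive THEN chest_pain]. New: rash, chest_pain.
Round 3: R8 [IF chest_pain and o2_sat_low THEN high_risk]; R11 [IF cough and rash THEN sore_throat]. New: high_risk, sore_throat.
Round 4: R2 [IF rash and high_risk THEN cond_1]; R4 [IF high_risk and rapid_test_pos THEN order_xray]. New: cond_1, order_xray.
Closure: {admit, age_over_65, chest_pain, cond_1, cough, culture_positive, discharge_ok, exposure_confirmed, high_risk, hydration_advised, immunocompromised, notify_public_health, o2_sat_low, observe_4h, order_xray, rapid_test_pos, rash, sore_throat, start_antiviral} — 19 facts.

19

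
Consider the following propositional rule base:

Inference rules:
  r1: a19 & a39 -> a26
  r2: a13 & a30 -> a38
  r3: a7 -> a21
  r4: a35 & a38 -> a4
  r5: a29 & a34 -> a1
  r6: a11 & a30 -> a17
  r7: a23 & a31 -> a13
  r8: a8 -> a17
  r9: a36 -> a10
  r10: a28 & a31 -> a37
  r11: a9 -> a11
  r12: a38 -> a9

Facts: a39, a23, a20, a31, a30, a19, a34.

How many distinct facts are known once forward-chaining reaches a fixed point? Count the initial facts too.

13

Round 1: r1 [a19 & a39 -> a26]; r7 [a23 & a31 -> a13]. Adds a26, a13.
Round 2: r2 [a13 & a30 -> a38]. Adds a38.
Round 3: r12 [a38 -> a9]. Adds a9.
Round 4: r11 [a9 -> a11]. Adds a11.
Round 5: r6 [a11 & a30 -> a17]. Adds a17.
Closure: {a11, a13, a17, a19, a20, a23, a26, a30, a31, a34, a38, a39, a9} — 13 facts.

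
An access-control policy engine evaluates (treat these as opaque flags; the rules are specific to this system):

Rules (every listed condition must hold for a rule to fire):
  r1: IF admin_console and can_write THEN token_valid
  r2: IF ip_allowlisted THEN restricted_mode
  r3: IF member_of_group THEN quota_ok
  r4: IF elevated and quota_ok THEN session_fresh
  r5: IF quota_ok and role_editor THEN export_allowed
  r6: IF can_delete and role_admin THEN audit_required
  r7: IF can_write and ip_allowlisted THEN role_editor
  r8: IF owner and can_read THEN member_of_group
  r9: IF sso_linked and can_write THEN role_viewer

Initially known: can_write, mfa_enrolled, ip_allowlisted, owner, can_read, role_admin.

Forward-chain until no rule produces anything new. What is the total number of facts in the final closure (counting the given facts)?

11

Round 1: r2 [IF ip_allowlisted THEN restricted_mode]; r7 [IF can_write and ip_allowlisted THEN role_editor]; r8 [IF owner and can_read THEN member_of_group]. New: restricted_mode, role_editor, member_of_group.
Round 2: r3 [IF member_of_group THEN quota_ok]. New: quota_ok.
Round 3: r5 [IF quota_ok and role_editor THEN export_allowed]. New: export_allowed.
Closure: {can_read, can_write, export_allowed, ip_allowlisted, member_of_group, mfa_enrolled, owner, quota_ok, restricted_mode, role_admin, role_editor} — 11 facts.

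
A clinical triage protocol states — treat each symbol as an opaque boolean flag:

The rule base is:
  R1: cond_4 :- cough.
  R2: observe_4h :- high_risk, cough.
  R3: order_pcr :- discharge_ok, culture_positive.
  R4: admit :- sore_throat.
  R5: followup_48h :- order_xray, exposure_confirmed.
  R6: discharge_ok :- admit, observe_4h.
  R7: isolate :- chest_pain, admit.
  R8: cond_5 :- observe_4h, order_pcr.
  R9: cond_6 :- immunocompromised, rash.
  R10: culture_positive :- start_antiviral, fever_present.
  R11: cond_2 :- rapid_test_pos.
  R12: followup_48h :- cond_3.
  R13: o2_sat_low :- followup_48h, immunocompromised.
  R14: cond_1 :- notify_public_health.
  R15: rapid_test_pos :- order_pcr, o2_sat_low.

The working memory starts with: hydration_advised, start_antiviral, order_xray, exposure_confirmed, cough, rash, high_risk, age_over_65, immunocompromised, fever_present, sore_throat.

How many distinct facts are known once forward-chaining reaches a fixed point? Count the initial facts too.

Round 1: R1 [cond_4 :- cough.]; R2 [observe_4h :- high_risk, cough.]; R4 [admit :- sore_throat.]; R5 [followup_48h :- order_xray, exposure_confirmed.]; R9 [cond_6 :- immunocompromised, rash.]; R10 [culture_positive :- start_antiviral, fever_present.]. New: cond_4, observe_4h, admit, followup_48h, cond_6, culture_positive.
Round 2: R6 [discharge_ok :- admit, observe_4h.]; R13 [o2_sat_low :- followup_48h, immunocompromised.]. New: discharge_ok, o2_sat_low.
Round 3: R3 [order_pcr :- discharge_ok, culture_positive.]. New: order_pcr.
Round 4: R8 [cond_5 :- observe_4h, order_pcr.]; R15 [rapid_test_pos :- order_pcr, o2_sat_low.]. New: cond_5, rapid_test_pos.
Round 5: R11 [cond_2 :- rapid_test_pos.]. New: cond_2.
Closure: {admit, age_over_65, cond_2, cond_4, cond_5, cond_6, cough, culture_positive, discharge_ok, exposure_confirmed, fever_present, followup_48h, high_risk, hydration_advised, immunocompromised, o2_sat_low, observe_4h, order_pcr, order_xray, rapid_test_pos, rash, sore_throat, start_antiviral} — 23 facts.

23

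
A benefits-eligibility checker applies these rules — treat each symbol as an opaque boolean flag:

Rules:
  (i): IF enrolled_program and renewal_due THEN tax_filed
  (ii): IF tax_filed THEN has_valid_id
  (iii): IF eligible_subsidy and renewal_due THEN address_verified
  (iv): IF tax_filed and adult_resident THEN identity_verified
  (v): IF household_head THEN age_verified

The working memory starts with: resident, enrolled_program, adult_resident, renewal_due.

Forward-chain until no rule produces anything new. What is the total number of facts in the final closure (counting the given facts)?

7

[1] (i) [IF enrolled_program and renewal_due THEN tax_filed]. ⇒ new: tax_filed.
[2] (ii) [IF tax_filed THEN has_valid_id]; (iv) [IF tax_filed and adult_resident THEN identity_verified]. ⇒ new: has_valid_id, identity_verified.
Closure: {adult_resident, enrolled_program, has_valid_id, identity_verified, renewal_due, resident, tax_filed} — 7 facts.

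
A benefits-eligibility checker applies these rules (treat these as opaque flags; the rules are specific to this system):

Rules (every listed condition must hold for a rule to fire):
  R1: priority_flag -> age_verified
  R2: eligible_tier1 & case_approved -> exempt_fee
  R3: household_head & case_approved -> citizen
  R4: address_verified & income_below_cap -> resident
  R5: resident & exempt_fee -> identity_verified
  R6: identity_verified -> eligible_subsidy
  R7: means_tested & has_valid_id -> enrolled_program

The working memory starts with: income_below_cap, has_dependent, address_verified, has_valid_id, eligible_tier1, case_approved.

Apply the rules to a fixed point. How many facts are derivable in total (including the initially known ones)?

[1] R2 [eligible_tier1 & case_approved -> exempt_fee]; R4 [address_verified & income_below_cap -> resident]. ⇒ new: exempt_fee, resident.
[2] R5 [resident & exempt_fee -> identity_verified]. ⇒ new: identity_verified.
[3] R6 [identity_verified -> eligible_subsidy]. ⇒ new: eligible_subsidy.
Closure: {address_verified, case_approved, eligible_subsidy, eligible_tier1, exempt_fee, has_dependent, has_valid_id, identity_verified, income_below_cap, resident} — 10 facts.

10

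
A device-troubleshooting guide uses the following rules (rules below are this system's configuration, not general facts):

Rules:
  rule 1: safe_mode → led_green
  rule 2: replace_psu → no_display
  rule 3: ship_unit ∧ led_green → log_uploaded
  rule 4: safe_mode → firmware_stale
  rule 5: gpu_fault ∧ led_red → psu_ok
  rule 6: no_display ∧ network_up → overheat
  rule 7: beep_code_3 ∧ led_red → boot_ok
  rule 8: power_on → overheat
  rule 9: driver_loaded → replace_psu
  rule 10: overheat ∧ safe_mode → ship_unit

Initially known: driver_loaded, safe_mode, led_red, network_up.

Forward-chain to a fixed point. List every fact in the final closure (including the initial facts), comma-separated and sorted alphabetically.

driver_loaded, firmware_stale, led_green, led_red, log_uploaded, network_up, no_display, overheat, replace_psu, safe_mode, ship_unit

Round 1: rule 1 [safe_mode → led_green]; rule 4 [safe_mode → firmware_stale]; rule 9 [driver_loaded → replace_psu]. Adds led_green, firmware_stale, replace_psu.
Round 2: rule 2 [replace_psu → no_display]. Adds no_display.
Round 3: rule 6 [no_display ∧ network_up → overheat]. Adds overheat.
Round 4: rule 10 [overheat ∧ safe_mode → ship_unit]. Adds ship_unit.
Round 5: rule 3 [ship_unit ∧ led_green → log_uploaded]. Adds log_uploaded.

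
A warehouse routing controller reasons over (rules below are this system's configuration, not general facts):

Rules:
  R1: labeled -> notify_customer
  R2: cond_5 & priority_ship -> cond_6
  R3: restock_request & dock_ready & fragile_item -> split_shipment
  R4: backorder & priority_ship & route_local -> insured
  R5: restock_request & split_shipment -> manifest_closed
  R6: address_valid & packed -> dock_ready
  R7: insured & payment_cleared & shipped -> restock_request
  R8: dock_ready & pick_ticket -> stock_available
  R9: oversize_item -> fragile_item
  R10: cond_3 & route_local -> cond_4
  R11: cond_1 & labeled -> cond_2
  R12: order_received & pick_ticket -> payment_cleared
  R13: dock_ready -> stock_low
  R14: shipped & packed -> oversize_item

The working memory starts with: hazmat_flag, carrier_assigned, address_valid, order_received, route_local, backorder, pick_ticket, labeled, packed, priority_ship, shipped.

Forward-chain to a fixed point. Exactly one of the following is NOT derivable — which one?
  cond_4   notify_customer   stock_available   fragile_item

Round 1: R1 [labeled -> notify_customer]; R4 [backorder & priority_ship & route_local -> insured]; R6 [address_valid & packed -> dock_ready]; R12 [order_received & pick_ticket -> payment_cleared]; R14 [shipped & packed -> oversize_item]. New: notify_customer, insured, dock_ready, payment_cleared, oversize_item.
Round 2: R7 [insured & payment_cleared & shipped -> restock_request]; R8 [dock_ready & pick_ticket -> stock_available]; R9 [oversize_item -> fragile_item]; R13 [dock_ready -> stock_low]. New: restock_request, stock_available, fragile_item, stock_low.
Round 3: R3 [restock_request & dock_ready & fragile_item -> split_shipment]. New: split_shipment.
Round 4: R5 [restock_request & split_shipment -> manifest_closed]. New: manifest_closed.
Derived: stock_available (round 2), notify_customer (round 1), fragile_item (round 2). cond_4 never appears in any round.

cond_4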